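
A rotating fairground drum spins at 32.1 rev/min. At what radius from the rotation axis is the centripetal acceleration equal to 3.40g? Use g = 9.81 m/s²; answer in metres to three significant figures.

2.95 m

ω = 32.1 rev/min × 2π/60 = 3.362 rad/s.
a_c = ω²r = 3.40g ⇒ r = 3.40 × 9.81 / (3.362)² = 33.35/11.30 = 2.952 m.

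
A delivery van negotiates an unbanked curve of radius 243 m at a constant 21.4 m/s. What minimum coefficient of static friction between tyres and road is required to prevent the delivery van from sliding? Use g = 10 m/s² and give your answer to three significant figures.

0.188

Friction provides the centripetal force: μ_s m g = m v²/r, so μ_s = v²/(g r) = (21.40)²/(10.0 × 243) = 458.0/2430 = 0.1885.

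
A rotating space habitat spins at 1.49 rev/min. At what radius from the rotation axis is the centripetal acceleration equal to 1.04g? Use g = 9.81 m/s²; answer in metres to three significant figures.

419 m

ω = 1.49 rev/min × 2π/60 = 0.1560 rad/s.
a_c = ω²r = 1.04g ⇒ r = 1.04 × 9.81 / (0.1560)² = 10.20/0.02435 = 419.1 m.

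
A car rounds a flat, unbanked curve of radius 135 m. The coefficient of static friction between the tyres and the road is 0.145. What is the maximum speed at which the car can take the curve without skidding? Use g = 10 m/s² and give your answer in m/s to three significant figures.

The only inward force on a level bend is static friction, so at the limit f_s = μ_s N = μ_s m g = m v²/r.
Mass cancels: v_max = √(μ_s g r) = √(0.145 × 10.0 × 135) = √195.8 = 13.99 m/s.

14.0 m/s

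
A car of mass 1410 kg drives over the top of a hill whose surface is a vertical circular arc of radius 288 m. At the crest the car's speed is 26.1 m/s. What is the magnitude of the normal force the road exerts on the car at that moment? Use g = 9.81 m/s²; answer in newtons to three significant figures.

10500 N

At the crest the centripetal acceleration points downward (toward the centre of the arc), so mg − N = mv²/r.
N = m(g − v²/r) = 1410 × (9.81 − (26.1)²/288) = 1410 × (9.81 − 2.365) = 1410 × 7.445 = 10500 N.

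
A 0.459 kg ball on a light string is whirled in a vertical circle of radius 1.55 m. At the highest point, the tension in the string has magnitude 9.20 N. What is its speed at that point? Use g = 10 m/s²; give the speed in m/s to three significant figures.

At the top, T + mg = mv²/r, so v = √(r(T/m + g)) = √(1.55 × (9.20/0.459 + 10.0)) = √(1.55 × 30.04) = √46.57 = 6.824 m/s.

6.82 m/s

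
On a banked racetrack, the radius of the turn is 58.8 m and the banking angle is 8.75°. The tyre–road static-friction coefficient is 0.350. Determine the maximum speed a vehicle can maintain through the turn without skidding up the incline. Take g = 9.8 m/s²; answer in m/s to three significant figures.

At the maximum speed, friction acts down the slope at its limiting value f = μN. Radially (horizontal, toward centre): N sinθ + μN cosθ = mv²/r. Vertically: N cosθ − μN sinθ = mg.
Dividing: v² = r g (sinθ + μcosθ)/(cosθ − μsinθ).
sinθ + μcosθ = 0.1521 + 0.350×0.9884 = 0.4980; cosθ − μsinθ = 0.9884 − 0.350×0.1521 = 0.9351.
v² = 58.8 × 9.8 × 0.4980/0.9351 = 306.9 m²/s², so v = 17.52 m/s.

17.5 m/s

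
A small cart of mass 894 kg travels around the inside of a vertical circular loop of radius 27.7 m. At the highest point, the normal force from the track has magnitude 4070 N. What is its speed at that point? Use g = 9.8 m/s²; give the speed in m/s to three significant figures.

19.9 m/s

At the top, N + mg = mv²/r, so v = √(r(N/m + g)) = √(27.7 × (4070/894 + 9.8)) = √(27.7 × 14.35) = √397.6 = 19.94 m/s.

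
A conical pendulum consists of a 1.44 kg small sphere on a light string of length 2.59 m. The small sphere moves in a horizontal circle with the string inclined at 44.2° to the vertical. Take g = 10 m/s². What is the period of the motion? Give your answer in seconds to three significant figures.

r = L sinθ = 1.806 m. From T sinθ = mω²r and T cosθ = mg: tanθ = ω²r/g, so ω² = g tanθ / r = g/(L cosθ).
ω = √(g/(L cosθ)) = √(10.0/(2.59 × 0.7169)) = √5.386 = 2.321 rad/s.
Period = 2π/ω = 2.707 s.

2.71 s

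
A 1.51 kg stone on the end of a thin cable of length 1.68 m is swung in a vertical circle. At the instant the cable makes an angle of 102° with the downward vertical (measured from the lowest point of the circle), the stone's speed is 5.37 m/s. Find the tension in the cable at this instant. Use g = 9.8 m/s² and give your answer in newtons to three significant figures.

22.8 N

Take the radial direction toward the centre of the circle as positive. The component of the weight along the string toward the centre is −mg cos φ (φ measured from the bottom), so Newton's second law along the string gives T − mg cos φ = m v²/r.
cos 102° = -0.2079, so T = m(v²/r + g cos φ) = 1.51 × ((5.37)²/1.68 + 9.8 × -0.2079) = 1.51 × (17.16 + (-2.038)) = 1.51 × 15.13 = 22.84 N.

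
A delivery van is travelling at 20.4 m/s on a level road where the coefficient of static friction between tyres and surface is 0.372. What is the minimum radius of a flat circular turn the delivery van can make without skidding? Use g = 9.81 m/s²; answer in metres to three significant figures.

At the limit, μ_s m g = m v²/r, so r_min = v²/(μ_s g) = (20.4)²/(0.372 × 9.81) = 416.2/3.649 = 114.0 m.

114 m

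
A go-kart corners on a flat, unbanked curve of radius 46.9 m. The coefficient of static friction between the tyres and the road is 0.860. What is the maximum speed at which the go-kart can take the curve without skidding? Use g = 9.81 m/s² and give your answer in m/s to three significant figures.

19.9 m/s

On a flat curve, static friction is the only horizontal force, so it must supply the full centripetal force: μ_s m g = m v²/r.
Mass cancels: v_max = √(μ_s g r) = √(0.860 × 9.81 × 46.9) = √395.7 = 19.89 m/s.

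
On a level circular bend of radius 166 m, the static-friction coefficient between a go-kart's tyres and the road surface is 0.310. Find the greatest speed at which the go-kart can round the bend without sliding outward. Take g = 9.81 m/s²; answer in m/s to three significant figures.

On a flat curve, static friction is the only horizontal force, so it must supply the full centripetal force: μ_s m g = m v²/r.
Mass cancels: v_max = √(μ_s g r) = √(0.310 × 9.81 × 166) = √504.8 = 22.47 m/s.

22.5 m/s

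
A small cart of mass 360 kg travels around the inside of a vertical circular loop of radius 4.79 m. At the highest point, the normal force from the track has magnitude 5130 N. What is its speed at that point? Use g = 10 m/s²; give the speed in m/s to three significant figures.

At the top, N + mg = mv²/r, so v = √(r(N/m + g)) = √(4.79 × (5130/360 + 10.0)) = √(4.79 × 24.25) = √116.2 = 10.78 m/s.

10.8 m/s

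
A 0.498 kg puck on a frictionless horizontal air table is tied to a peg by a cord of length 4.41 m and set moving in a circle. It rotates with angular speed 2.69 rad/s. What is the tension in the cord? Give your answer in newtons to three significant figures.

v = ωr = 2.69 × 4.41 = 11.86 m/s.
The tension is the only horizontal force, so it supplies the full centripetal force: T = m v²/r = 0.498 × (11.86)²/4.41 = 0.498 × 140.7/4.41 = 15.89 N.

15.9 N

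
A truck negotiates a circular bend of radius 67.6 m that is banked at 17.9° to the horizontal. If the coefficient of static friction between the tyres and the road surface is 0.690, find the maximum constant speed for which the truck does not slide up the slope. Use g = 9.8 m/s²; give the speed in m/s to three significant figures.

29.4 m/s

At the maximum speed, friction acts down the slope at its limiting value f = μN. Radially (horizontal, toward centre): N sinθ + μN cosθ = mv²/r. Vertically: N cosθ − μN sinθ = mg.
Dividing: v² = r g (sinθ + μcosθ)/(cosθ − μsinθ).
sinθ + μcosθ = 0.3074 + 0.690×0.9516 = 0.9640; cosθ − μsinθ = 0.9516 − 0.690×0.3074 = 0.7395.
v² = 67.6 × 9.8 × 0.9640/0.7395 = 863.5 m²/s², so v = 29.39 m/s.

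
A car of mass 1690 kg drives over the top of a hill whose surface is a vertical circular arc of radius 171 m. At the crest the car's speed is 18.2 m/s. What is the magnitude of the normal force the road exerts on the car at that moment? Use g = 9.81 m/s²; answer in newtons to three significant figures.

At the crest the centripetal acceleration points downward (toward the centre of the arc), so mg − N = mv²/r.
N = m(g − v²/r) = 1690 × (9.81 − (18.2)²/171) = 1690 × (9.81 − 1.937) = 1690 × 7.873 = 13310 N.

13300 N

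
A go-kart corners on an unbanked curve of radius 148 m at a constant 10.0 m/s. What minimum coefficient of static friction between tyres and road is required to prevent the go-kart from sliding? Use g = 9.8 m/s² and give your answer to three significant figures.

0.0689

Friction provides the centripetal force: μ_s m g = m v²/r, so μ_s = v²/(g r) = (10.00)²/(9.8 × 148) = 100.0/1450 = 0.06895.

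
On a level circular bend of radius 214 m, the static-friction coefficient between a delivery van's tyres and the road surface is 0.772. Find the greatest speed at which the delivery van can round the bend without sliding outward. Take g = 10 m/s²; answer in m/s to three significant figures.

Friction provides the centripetal force on a flat curve. At maximum speed it is at its limiting value: μ_s m g = m v²/r.
Mass cancels: v_max = √(μ_s g r) = √(0.772 × 10.0 × 214) = √1652 = 40.65 m/s.

40.6 m/s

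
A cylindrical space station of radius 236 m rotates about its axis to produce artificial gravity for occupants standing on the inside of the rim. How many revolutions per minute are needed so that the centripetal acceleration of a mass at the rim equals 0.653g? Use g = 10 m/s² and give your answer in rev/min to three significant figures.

Require ω²r = 0.653g, so ω = √(0.653 × 10.0/236) = 0.1663 rad/s.
In rev/min: ω × 60/(2π) = 0.1663 × 60/(2π) = 1.588 rev/min.

1.59 rev/min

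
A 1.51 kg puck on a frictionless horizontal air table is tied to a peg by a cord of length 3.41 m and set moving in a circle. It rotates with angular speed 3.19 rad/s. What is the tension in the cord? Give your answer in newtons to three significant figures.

v = ωr = 3.19 × 3.41 = 10.88 m/s.
The tension is the only horizontal force, so it supplies the full centripetal force: T = m v²/r = 1.51 × (10.88)²/3.41 = 1.51 × 118.3/3.41 = 52.40 N.

52.4 N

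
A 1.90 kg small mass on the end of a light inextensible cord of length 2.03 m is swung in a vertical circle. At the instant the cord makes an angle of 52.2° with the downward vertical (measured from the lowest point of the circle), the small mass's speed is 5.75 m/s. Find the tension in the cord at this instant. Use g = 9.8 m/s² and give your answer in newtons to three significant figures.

Take the radial direction toward the centre of the circle as positive. The component of the weight along the string toward the centre is −mg cos φ (φ measured from the bottom), so Newton's second law along the string gives T − mg cos φ = m v²/r.
cos 52.2° = 0.6129, so T = m(v²/r + g cos φ) = 1.90 × ((5.75)²/2.03 + 9.8 × 0.6129) = 1.90 × (16.29 + (6.006)) = 1.90 × 22.29 = 42.36 N.

42.4 N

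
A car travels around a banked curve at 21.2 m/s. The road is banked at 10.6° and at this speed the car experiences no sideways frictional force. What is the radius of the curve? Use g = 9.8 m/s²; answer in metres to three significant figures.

Frictionless banking: tanθ = v²/(rg), so r = v²/(g tanθ).
r = (21.2)²/(9.8 × tan 10.6°) = 449.4/(9.8 × 0.1871) = 449.4/1.834 = 245.1 m.

245 m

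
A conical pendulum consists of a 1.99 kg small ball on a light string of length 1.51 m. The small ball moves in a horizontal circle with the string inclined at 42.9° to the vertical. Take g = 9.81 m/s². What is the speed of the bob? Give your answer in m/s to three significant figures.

3.06 m/s

The radius of the circle is r = L sinθ = 1.51 × sin 42.9° = 1.028 m.
Horizontally T sinθ = mv²/r and vertically T cosθ = mg, so tanθ = v²/(rg).
v = √(r g tanθ) = √(1.028 × 9.81 × 0.9293) = √9.370 = 3.061 m/s.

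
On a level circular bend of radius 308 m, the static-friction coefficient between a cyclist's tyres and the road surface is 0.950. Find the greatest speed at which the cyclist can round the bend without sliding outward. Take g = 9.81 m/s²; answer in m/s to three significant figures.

53.6 m/s

The only inward force on a level bend is static friction, so at the limit f_s = μ_s N = μ_s m g = m v²/r.
Mass cancels: v_max = √(μ_s g r) = √(0.950 × 9.81 × 308) = √2870 = 53.58 m/s.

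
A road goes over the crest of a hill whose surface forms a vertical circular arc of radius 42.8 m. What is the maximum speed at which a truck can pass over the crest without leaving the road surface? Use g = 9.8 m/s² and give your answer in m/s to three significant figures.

At the crest the centre of the circle is below the truck, so the net downward (centripetal) force is mg − N = mv²/r.
The truck leaves the road when N → 0, giving v_max = √(g r) = √(9.8 × 42.8) = 20.48 m/s.

20.5 m/s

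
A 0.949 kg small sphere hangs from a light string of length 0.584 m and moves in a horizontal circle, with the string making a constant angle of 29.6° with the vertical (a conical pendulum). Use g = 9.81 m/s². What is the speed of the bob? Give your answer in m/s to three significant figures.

1.27 m/s

The radius of the circle is r = L sinθ = 0.584 × sin 29.6° = 0.2885 m.
Horizontally T sinθ = mv²/r and vertically T cosθ = mg, so tanθ = v²/(rg).
v = √(r g tanθ) = √(0.2885 × 9.81 × 0.5681) = √1.608 = 1.268 m/s.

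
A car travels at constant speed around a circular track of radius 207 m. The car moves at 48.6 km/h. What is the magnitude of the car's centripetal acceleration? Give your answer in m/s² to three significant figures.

0.880 m/s²

v = 48.6 km/h = 48.6/3.6 = 13.50 m/s.
a_c = v²/r = (13.50)²/207 = 182.2/207 = 0.8804 m/s².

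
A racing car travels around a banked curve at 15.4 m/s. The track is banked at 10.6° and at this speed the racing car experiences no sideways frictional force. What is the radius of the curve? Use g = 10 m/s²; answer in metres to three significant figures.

Frictionless banking: tanθ = v²/(rg), so r = v²/(g tanθ).
r = (15.4)²/(10.0 × tan 10.6°) = 237.2/(10.0 × 0.1871) = 237.2/1.871 = 126.7 m.

127 m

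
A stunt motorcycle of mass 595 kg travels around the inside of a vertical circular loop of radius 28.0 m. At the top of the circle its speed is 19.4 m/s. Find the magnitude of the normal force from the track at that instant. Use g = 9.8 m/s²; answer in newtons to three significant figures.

2170 N

At the top, both N and the weight mg point inward (toward the centre), so N + mg = mv²/r.
N = m(v²/r − g) = 595 × ((19.4)²/28.0 − 9.8) = 595 × (13.44 − 9.8) = 595 × 3.641 = 2167 N.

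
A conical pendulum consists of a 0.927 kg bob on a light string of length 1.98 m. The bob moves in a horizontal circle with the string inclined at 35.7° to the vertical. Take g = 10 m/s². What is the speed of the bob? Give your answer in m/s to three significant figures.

2.88 m/s

The radius of the circle is r = L sinθ = 1.98 × sin 35.7° = 1.155 m.
Horizontally T sinθ = mv²/r and vertically T cosθ = mg, so tanθ = v²/(rg).
v = √(r g tanθ) = √(1.155 × 10.0 × 0.7186) = √8.302 = 2.881 m/s.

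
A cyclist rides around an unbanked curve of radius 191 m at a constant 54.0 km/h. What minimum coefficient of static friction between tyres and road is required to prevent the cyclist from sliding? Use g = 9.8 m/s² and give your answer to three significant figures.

v = 54.0/3.6 = 15.00 m/s.
Friction provides the centripetal force: μ_s m g = m v²/r, so μ_s = v²/(g r) = (15.00)²/(9.8 × 191) = 225.0/1872 = 0.1202.

0.120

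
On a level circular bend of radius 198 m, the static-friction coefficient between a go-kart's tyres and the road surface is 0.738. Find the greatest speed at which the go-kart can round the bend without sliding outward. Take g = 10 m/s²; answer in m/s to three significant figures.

The only inward force on a level bend is static friction, so at the limit f_s = μ_s N = μ_s m g = m v²/r.
Mass cancels: v_max = √(μ_s g r) = √(0.738 × 10.0 × 198) = √1461 = 38.23 m/s.

38.2 m/s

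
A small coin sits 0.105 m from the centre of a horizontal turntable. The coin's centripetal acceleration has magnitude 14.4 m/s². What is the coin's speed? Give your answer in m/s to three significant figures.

1.23 m/s

a_c = v²/r ⇒ v = √(a_c · r) = √(14.4 × 0.105) = √1.512 = 1.230 m/s.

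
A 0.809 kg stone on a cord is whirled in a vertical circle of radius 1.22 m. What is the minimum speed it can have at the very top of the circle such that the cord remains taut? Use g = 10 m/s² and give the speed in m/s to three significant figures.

3.49 m/s

At the top, both weight mg and T point toward the centre: T + mg = mv²/r.
At minimum speed T → 0, so mg = mv_min²/r ⇒ v_min = √(g r) = √(10.0 × 1.22) = 3.493 m/s.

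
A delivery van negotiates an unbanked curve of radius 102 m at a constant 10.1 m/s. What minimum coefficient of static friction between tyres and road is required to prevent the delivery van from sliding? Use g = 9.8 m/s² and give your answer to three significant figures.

Friction provides the centripetal force: μ_s m g = m v²/r, so μ_s = v²/(g r) = (10.10)²/(9.8 × 102) = 102.0/999.6 = 0.1021.

0.102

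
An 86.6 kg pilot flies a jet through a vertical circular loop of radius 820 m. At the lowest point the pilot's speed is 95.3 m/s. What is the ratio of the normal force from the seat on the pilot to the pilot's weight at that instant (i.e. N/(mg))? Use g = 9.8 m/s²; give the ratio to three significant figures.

At the bottom, N − mg = mv²/r, so N = m(v²/r + g) and N/(mg) = v²/(rg) + 1 = (95.3)²/(820 × 9.8) + 1 = 1.130 + 1 = 2.130.

2.13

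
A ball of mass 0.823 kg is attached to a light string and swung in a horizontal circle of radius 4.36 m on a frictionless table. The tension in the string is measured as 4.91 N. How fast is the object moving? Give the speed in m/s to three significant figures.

5.10 m/s

T = m v²/r ⇒ v = √(T r / m) = √(4.91 × 4.36 / 0.823) = √26.01 = 5.100 m/s.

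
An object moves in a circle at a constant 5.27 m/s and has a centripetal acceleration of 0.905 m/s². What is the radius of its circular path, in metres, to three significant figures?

a_c = v²/r ⇒ r = v²/a_c = (5.27)²/0.905 = 27.77/0.905 = 30.69 m.

30.7 m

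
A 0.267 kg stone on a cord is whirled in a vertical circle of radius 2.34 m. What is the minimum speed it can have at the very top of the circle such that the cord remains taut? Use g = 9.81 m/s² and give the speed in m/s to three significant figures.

At the highest point the centre is directly below, so both the weight and T act inward: T + mg = mv²/r.
At minimum speed T → 0, so mg = mv_min²/r ⇒ v_min = √(g r) = √(9.81 × 2.34) = 4.791 m/s.

4.79 m/s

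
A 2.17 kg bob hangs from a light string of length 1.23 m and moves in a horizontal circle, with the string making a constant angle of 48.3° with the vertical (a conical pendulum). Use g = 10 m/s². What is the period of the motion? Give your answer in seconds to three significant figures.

1.80 s

r = L sinθ = 0.9184 m. From T sinθ = mω²r and T cosθ = mg: tanθ = ω²r/g, so ω² = g tanθ / r = g/(L cosθ).
ω = √(g/(L cosθ)) = √(10.0/(1.23 × 0.6652)) = √12.22 = 3.496 rad/s.
Period = 2π/ω = 1.797 s.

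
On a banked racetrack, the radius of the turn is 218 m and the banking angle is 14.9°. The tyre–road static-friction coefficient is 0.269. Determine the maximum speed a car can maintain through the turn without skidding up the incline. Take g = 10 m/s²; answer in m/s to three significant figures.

35.4 m/s

At the maximum speed, friction acts down the slope at its limiting value f = μN. Radially (horizontal, toward centre): N sinθ + μN cosθ = mv²/r. Vertically: N cosθ − μN sinθ = mg.
Dividing: v² = r g (sinθ + μcosθ)/(cosθ − μsinθ).
sinθ + μcosθ = 0.2571 + 0.269×0.9664 = 0.5171; cosθ − μsinθ = 0.9664 − 0.269×0.2571 = 0.8972.
v² = 218 × 10.0 × 0.5171/0.8972 = 1256 m²/s², so v = 35.45 m/s.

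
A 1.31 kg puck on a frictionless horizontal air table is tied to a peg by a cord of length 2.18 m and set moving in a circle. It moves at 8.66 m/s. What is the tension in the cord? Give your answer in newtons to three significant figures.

The tension is the only horizontal force, so it supplies the full centripetal force: T = m v²/r = 1.31 × (8.660)²/2.18 = 1.31 × 75.00/2.18 = 45.07 N.

45.1 N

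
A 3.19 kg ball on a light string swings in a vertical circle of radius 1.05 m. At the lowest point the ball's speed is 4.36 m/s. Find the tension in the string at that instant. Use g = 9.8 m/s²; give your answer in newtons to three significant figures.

At the lowest point, T points up (toward the centre) and the weight mg points down (away from the centre), so the net inward force is T − mg = mv²/r.
T = m(v²/r + g) = 3.19 × ((4.36)²/1.05 + 9.8) = 3.19 × (18.10 + 9.8) = 3.19 × 27.90 = 89.01 N.

89.0 N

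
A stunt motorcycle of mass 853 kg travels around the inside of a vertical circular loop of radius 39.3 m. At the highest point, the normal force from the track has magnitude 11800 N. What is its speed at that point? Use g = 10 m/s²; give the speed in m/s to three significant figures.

30.6 m/s

At the top, N + mg = mv²/r, so v = √(r(N/m + g)) = √(39.3 × (11800/853 + 10.0)) = √(39.3 × 23.83) = √936.7 = 30.60 m/s.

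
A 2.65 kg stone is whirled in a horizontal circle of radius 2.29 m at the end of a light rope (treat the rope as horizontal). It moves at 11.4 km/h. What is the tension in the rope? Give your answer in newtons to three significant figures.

11.6 N

v = 11.4 km/h = 11.4/3.6 = 3.167 m/s.
The tension is the only horizontal force, so it supplies the full centripetal force: T = m v²/r = 2.65 × (3.167)²/2.29 = 2.65 × 10.03/2.29 = 11.60 N.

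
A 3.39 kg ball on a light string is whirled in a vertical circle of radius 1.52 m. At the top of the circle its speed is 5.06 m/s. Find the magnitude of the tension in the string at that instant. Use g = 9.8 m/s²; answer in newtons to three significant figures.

23.9 N

At the top, both T and the weight mg point inward (toward the centre), so T + mg = mv²/r.
T = m(v²/r − g) = 3.39 × ((5.06)²/1.52 − 9.8) = 3.39 × (16.84 − 9.8) = 3.39 × 7.044 = 23.88 N.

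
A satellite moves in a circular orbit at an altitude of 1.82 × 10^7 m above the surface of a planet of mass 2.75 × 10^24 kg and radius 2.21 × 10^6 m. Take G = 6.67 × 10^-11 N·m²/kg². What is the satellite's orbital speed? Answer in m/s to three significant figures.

3000 m/s

Orbital radius r = R + h = 2.21 × 10^6 + 1.82 × 10^7 = 2.041 × 10^7 m.
Gravity supplies the centripetal force: G M m / r² = m v² / r, so v = √(GM/r).
v = √(6.67 × 10^-11 × 2.75 × 10^24 / 2.041 × 10^7) = √(8.987 × 10^6) = 2998 m/s.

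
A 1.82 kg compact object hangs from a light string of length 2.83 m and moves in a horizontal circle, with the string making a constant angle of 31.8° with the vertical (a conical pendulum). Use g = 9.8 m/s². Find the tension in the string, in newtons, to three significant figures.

21.0 N

Vertically the bob has no acceleration, so T cosθ = mg.
T = mg/cosθ = 1.82 × 9.8 / cos 31.8° = 17.84/0.8499 = 20.99 N.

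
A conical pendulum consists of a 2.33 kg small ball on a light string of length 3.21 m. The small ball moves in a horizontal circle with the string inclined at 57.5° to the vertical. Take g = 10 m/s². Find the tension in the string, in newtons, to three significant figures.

Vertically the bob has no acceleration, so T cosθ = mg.
T = mg/cosθ = 2.33 × 10.0 / cos 57.5° = 23.30/0.5373 = 43.37 N.

43.4 N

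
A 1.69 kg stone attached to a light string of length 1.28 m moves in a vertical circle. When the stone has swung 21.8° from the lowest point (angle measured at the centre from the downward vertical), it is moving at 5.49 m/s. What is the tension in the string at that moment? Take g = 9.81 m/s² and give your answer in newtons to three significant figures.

Take the radial direction toward the centre of the circle as positive. The component of the weight along the string toward the centre is −mg cos φ (φ measured from the bottom), so Newton's second law along the string gives T − mg cos φ = m v²/r.
cos 21.8° = 0.9285, so T = m(v²/r + g cos φ) = 1.69 × ((5.49)²/1.28 + 9.81 × 0.9285) = 1.69 × (23.55 + (9.108)) = 1.69 × 32.66 = 55.19 N.

55.2 N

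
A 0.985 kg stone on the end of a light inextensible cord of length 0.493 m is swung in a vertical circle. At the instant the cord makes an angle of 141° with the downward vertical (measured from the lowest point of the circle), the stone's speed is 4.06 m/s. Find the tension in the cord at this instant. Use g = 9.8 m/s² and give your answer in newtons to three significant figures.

Take the radial direction toward the centre of the circle as positive. The component of the weight along the string toward the centre is −mg cos φ (φ measured from the bottom), so Newton's second law along the string gives T − mg cos φ = m v²/r.
cos 141° = -0.7771, so T = m(v²/r + g cos φ) = 0.985 × ((4.06)²/0.493 + 9.8 × -0.7771) = 0.985 × (33.44 + (-7.616)) = 0.985 × 25.82 = 25.43 N.

25.4 N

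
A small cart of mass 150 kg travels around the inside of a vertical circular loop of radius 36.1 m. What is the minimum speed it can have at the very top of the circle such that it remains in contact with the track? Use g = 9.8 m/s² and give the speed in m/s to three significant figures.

At the highest point the centre is directly below, so both the weight and N act inward: N + mg = mv²/r.
At minimum speed N → 0, so mg = mv_min²/r ⇒ v_min = √(g r) = √(9.8 × 36.1) = 18.81 m/s.

18.8 m/s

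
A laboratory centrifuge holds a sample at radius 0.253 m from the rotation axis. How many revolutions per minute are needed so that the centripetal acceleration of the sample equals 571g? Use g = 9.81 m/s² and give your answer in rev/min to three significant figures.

Require ω²r = 571g, so ω = √(571 × 9.81/0.253) = 148.8 rad/s.
In rev/min: ω × 60/(2π) = 148.8 × 60/(2π) = 1421 rev/min.

1420 rev/min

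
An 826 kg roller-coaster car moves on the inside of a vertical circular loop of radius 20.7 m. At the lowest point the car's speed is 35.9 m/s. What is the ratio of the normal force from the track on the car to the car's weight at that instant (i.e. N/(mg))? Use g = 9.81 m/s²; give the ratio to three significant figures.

7.35

At the bottom, N − mg = mv²/r, so N = m(v²/r + g) and N/(mg) = v²/(rg) + 1 = (35.9)²/(20.7 × 9.81) + 1 = 6.347 + 1 = 7.347.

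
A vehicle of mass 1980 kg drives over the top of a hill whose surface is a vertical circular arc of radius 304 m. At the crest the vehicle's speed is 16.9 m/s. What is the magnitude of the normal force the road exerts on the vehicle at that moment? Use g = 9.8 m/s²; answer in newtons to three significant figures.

At the crest the centripetal acceleration points downward (toward the centre of the arc), so mg − N = mv²/r.
N = m(g − v²/r) = 1980 × (9.8 − (16.9)²/304) = 1980 × (9.8 − 0.9395) = 1980 × 8.860 = 17540 N.

17500 N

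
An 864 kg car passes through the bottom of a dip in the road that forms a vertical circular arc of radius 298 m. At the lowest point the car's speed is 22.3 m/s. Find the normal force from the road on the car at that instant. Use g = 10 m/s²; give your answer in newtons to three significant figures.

10100 N

At the lowest point, N points up (toward the centre) and the weight mg points down (away from the centre), so the net inward force is N − mg = mv²/r.
N = m(v²/r + g) = 864 × ((22.3)²/298 + 10.0) = 864 × (1.669 + 10.0) = 864 × 11.67 = 10080 N.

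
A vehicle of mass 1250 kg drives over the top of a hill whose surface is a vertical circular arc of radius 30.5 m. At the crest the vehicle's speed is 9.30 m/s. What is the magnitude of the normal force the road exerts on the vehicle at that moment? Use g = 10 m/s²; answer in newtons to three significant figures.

At the crest the centripetal acceleration points downward (toward the centre of the arc), so mg − N = mv²/r.
N = m(g − v²/r) = 1250 × (10.0 − (9.30)²/30.5) = 1250 × (10.0 − 2.836) = 1250 × 7.164 = 8955 N.

8960 N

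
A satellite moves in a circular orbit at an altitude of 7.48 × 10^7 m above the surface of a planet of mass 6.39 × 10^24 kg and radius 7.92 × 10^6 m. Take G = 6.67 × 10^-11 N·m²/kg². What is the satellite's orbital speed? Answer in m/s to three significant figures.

Orbital radius r = R + h = 7.92 × 10^6 + 7.48 × 10^7 = 8.272 × 10^7 m.
Gravity supplies the centripetal force: G M m / r² = m v² / r, so v = √(GM/r).
v = √(6.67 × 10^-11 × 6.39 × 10^24 / 8.272 × 10^7) = √(5.152 × 10^6) = 2270 m/s.

2270 m/s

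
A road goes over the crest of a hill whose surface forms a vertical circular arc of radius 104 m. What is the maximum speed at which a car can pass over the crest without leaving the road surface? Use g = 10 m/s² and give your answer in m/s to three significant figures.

32.2 m/s

At the crest the centre of the circle is below the car, so the net downward (centripetal) force is mg − N = mv²/r.
The car leaves the road when N → 0, giving v_max = √(g r) = √(10.0 × 104) = 32.25 m/s.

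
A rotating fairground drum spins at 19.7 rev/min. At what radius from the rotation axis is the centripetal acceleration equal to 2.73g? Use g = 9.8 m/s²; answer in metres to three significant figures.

6.29 m

ω = 19.7 rev/min × 2π/60 = 2.063 rad/s.
a_c = ω²r = 2.73g ⇒ r = 2.73 × 9.8 / (2.063)² = 26.75/4.256 = 6.286 m.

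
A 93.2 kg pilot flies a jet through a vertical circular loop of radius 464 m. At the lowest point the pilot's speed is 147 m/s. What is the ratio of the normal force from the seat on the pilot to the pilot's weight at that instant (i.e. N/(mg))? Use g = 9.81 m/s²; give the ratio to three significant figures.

5.75

At the bottom, N − mg = mv²/r, so N = m(v²/r + g) and N/(mg) = v²/(rg) + 1 = (147)²/(464 × 9.81) + 1 = 4.747 + 1 = 5.747.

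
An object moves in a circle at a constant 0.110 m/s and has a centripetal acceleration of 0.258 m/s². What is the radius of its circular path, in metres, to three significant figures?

0.0469 m

a_c = v²/r ⇒ r = v²/a_c = (0.110)²/0.258 = 0.01210/0.258 = 0.04690 m.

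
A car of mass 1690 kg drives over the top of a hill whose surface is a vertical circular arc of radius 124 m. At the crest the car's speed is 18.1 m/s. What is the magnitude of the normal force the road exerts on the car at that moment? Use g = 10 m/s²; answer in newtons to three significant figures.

At the crest the centripetal acceleration points downward (toward the centre of the arc), so mg − N = mv²/r.
N = m(g − v²/r) = 1690 × (10.0 − (18.1)²/124) = 1690 × (10.0 − 2.642) = 1690 × 7.358 = 12430 N.

12400 N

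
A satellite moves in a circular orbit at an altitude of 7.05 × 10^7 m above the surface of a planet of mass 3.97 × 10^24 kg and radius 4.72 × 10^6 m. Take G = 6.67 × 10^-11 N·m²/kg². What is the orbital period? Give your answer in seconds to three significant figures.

252000 s

r = R + h = 4.72 × 10^6 + 7.05 × 10^7 = 7.522 × 10^7 m. Gravity provides the centripetal force: G M m / r² = m v² / r ⇒ v = √(GM/r) = 1876 m/s.
T = 2πr/v = 2π × 7.522 × 10^7 / 1876 = 251900 s.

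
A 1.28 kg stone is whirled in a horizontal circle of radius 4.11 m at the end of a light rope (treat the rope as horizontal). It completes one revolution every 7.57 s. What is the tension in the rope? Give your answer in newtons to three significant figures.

v = 2πr/T = 2π × 4.11/7.57 = 3.411 m/s.
The tension is the only horizontal force, so it supplies the full centripetal force: T = m v²/r = 1.28 × (3.411)²/4.11 = 1.28 × 11.64/4.11 = 3.624 N.

3.62 N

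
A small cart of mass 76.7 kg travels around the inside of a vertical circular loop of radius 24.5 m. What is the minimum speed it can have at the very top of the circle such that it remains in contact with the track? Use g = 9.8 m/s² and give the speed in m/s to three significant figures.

15.5 m/s

At the highest point the centre is directly below, so both the weight and N act inward: N + mg = mv²/r.
At minimum speed N → 0, so mg = mv_min²/r ⇒ v_min = √(g r) = √(9.8 × 24.5) = 15.50 m/s.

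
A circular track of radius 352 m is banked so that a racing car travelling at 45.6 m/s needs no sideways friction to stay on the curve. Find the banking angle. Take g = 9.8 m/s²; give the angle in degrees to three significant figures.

With no friction, the horizontal component of the normal force provides the centripetal force: N sinθ = mv²/r, while N cosθ = mg vertically.
Dividing: tanθ = v²/(r g) = (45.6)²/(352 × 9.8) = 2079/3450 = 0.6028.
θ = arctan(0.6028) = 31.08°.

31.1°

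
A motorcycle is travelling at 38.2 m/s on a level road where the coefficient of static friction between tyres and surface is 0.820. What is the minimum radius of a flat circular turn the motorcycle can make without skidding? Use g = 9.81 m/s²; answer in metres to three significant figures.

At the limit, μ_s m g = m v²/r, so r_min = v²/(μ_s g) = (38.2)²/(0.820 × 9.81) = 1459/8.044 = 181.4 m.

181 m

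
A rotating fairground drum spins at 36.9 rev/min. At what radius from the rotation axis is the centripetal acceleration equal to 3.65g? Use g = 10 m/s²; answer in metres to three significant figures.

2.44 m

ω = 36.9 rev/min × 2π/60 = 3.864 rad/s.
a_c = ω²r = 3.65g ⇒ r = 3.65 × 10.0 / (3.864)² = 36.50/14.93 = 2.444 m.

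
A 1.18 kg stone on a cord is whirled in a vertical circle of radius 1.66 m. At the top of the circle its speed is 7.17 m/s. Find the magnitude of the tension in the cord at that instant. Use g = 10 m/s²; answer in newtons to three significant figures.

24.7 N

At the top, both T and the weight mg point inward (toward the centre), so T + mg = mv²/r.
T = m(v²/r − g) = 1.18 × ((7.17)²/1.66 − 10.0) = 1.18 × (30.97 − 10.0) = 1.18 × 20.97 = 24.74 N.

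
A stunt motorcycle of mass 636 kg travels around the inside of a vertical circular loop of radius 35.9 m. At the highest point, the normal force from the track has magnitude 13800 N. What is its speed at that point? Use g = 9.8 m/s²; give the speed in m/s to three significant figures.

33.6 m/s

At the top, N + mg = mv²/r, so v = √(r(N/m + g)) = √(35.9 × (13800/636 + 9.8)) = √(35.9 × 31.50) = √1131 = 33.63 m/s.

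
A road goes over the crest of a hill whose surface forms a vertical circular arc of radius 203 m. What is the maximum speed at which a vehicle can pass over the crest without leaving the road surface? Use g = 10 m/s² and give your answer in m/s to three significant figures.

45.1 m/s

At the crest the centre of the circle is below the vehicle, so the net downward (centripetal) force is mg − N = mv²/r.
The vehicle leaves the road when N → 0, giving v_max = √(g r) = √(10.0 × 203) = 45.06 m/s.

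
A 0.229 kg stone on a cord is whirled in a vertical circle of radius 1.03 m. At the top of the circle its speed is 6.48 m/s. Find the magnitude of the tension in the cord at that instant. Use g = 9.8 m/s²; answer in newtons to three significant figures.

At the top, both T and the weight mg point inward (toward the centre), so T + mg = mv²/r.
T = m(v²/r − g) = 0.229 × ((6.48)²/1.03 − 9.8) = 0.229 × (40.77 − 9.8) = 0.229 × 30.97 = 7.092 N.

7.09 N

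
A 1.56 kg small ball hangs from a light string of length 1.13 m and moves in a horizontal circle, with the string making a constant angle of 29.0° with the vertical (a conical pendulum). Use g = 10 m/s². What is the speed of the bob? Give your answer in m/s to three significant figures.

1.74 m/s

The radius of the circle is r = L sinθ = 1.13 × sin 29.0° = 0.5478 m.
Horizontally T sinθ = mv²/r and vertically T cosθ = mg, so tanθ = v²/(rg).
v = √(r g tanθ) = √(0.5478 × 10.0 × 0.5543) = √3.037 = 1.743 m/s.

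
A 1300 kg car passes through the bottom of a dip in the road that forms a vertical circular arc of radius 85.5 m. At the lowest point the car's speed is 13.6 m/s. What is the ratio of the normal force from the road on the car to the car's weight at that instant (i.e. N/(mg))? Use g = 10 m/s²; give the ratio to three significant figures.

1.22

At the bottom, N − mg = mv²/r, so N = m(v²/r + g) and N/(mg) = v²/(rg) + 1 = (13.6)²/(85.5 × 10.0) + 1 = 0.2163 + 1 = 1.216.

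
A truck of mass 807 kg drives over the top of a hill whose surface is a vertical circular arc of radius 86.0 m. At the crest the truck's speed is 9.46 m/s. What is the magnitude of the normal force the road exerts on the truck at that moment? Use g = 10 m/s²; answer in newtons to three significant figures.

7230 N

At the crest the centripetal acceleration points downward (toward the centre of the arc), so mg − N = mv²/r.
N = m(g − v²/r) = 807 × (10.0 − (9.46)²/86.0) = 807 × (10.0 − 1.041) = 807 × 8.959 = 7230 N.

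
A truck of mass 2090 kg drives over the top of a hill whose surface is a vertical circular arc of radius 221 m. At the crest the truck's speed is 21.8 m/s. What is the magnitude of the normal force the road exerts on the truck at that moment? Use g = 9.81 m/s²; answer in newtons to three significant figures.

16000 N

At the crest the centripetal acceleration points downward (toward the centre of the arc), so mg − N = mv²/r.
N = m(g − v²/r) = 2090 × (9.81 − (21.8)²/221) = 2090 × (9.81 − 2.150) = 2090 × 7.660 = 16010 N.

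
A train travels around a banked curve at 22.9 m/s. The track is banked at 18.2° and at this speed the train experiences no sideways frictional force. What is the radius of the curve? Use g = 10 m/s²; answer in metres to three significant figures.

160 m

Frictionless banking: tanθ = v²/(rg), so r = v²/(g tanθ).
r = (22.9)²/(10.0 × tan 18.2°) = 524.4/(10.0 × 0.3288) = 524.4/3.288 = 159.5 m.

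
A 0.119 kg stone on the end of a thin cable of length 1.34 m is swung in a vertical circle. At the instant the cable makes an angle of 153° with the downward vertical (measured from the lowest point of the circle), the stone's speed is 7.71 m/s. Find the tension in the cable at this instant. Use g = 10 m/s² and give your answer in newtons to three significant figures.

4.22 N

Take the radial direction toward the centre of the circle as positive. The component of the weight along the string toward the centre is −mg cos φ (φ measured from the bottom), so Newton's second law along the string gives T − mg cos φ = m v²/r.
cos 153° = -0.8910, so T = m(v²/r + g cos φ) = 0.119 × ((7.71)²/1.34 + 10.0 × -0.8910) = 0.119 × (44.36 + (-8.910)) = 0.119 × 35.45 = 4.219 N.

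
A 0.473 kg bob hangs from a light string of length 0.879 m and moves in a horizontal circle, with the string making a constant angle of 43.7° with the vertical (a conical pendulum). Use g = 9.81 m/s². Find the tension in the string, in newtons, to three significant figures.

6.42 N

Vertically the bob has no acceleration, so T cosθ = mg.
T = mg/cosθ = 0.473 × 9.81 / cos 43.7° = 4.640/0.7230 = 6.418 N.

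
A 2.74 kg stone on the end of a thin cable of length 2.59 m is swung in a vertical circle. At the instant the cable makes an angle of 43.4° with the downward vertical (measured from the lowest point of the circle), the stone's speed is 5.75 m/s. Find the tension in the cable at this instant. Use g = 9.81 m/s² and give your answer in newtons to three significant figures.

Take the radial direction toward the centre of the circle as positive. The component of the weight along the string toward the centre is −mg cos φ (φ measured from the bottom), so Newton's second law along the string gives T − mg cos φ = m v²/r.
cos 43.4° = 0.7266, so T = m(v²/r + g cos φ) = 2.74 × ((5.75)²/2.59 + 9.81 × 0.7266) = 2.74 × (12.77 + (7.128)) = 2.74 × 19.89 = 54.51 N.

54.5 N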